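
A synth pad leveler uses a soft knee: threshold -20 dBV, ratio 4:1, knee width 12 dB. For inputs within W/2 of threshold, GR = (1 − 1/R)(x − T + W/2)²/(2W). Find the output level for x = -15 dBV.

x − T + W/2 = -15 − (-20) + 6 = 11.
GR = (1 − 1/4) × 11² / 24 = 0.75 × 121 / 24 = 3.78125 dB.
Output = -15 − 3.78125 = -18.78125 dBV.

-18.78125 dBV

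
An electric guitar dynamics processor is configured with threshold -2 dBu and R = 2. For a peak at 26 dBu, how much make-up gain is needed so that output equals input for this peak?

14 dB

The peak compresses to -2 + 28/2 = 12 dBu.
To reach 26 dBu requires 26 − 12 = 14 dB of make-up.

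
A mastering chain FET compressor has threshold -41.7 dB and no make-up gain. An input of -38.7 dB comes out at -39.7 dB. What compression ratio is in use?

Input overshoot = -38.7 − (-41.7) = 3 dB; output overshoot = -39.7 − (-41.7) = 2 dB.
Ratio = 3 / 2 = 1.5.

1.5:1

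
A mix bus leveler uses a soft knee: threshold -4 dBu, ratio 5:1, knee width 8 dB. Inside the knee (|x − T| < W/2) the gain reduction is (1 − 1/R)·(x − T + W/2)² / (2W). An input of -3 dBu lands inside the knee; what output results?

-4.25 dBu

x − T + W/2 = -3 − (-4) + 4 = 5.
GR = (1 − 1/5) × 5² / 16 = 0.8 × 25 / 16 = 1.25 dB.
Output = -3 − 1.25 = -4.25 dBu.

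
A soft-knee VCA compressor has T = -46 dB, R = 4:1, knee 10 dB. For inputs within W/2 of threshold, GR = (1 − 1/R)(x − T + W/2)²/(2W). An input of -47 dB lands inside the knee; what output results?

-47.6 dB

x − T + W/2 = -47 − (-46) + 5 = 4.
GR = (1 − 1/4) × 4² / 20 = 0.75 × 16 / 20 = 0.6 dB.
Output = -47 − 0.6 = -47.6 dB.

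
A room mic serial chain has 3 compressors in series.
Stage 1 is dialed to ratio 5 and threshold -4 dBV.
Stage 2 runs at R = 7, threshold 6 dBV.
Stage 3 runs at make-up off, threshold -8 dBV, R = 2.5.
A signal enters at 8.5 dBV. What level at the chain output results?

Stage 1: overshoot 12.5 dB → 12.5/5 = 2.5 dB → -1.5 dBV.
Stage 2: below threshold (-1.5 ≤ 6); passes unchanged; output -1.5 dBV.
Stage 3: -1.5 dBV is 6.5 dB over -8 dBV; at 2.5:1 that becomes 2.6 dB over, giving -5.4 dBV.

-5.4 dBV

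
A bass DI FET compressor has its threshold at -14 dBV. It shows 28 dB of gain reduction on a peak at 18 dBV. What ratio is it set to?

8:1

Input overshoot = 18 − (-14) = 32 dB.
Output overshoot = 32 − 28 = 4 dB.
Ratio = input overshoot / output overshoot = 32 / 4 = 8.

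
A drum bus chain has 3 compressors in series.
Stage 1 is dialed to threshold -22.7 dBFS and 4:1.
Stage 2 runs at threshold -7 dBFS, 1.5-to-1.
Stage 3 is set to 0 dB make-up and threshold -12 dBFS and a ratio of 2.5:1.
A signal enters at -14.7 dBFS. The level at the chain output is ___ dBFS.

Stage 1: -14.7 dBFS is 8 dB over -22.7 dBFS; at 4:1 that becomes 2 dB over, giving -20.7 dBFS.
Stage 2: -20.7 dBFS ≤ -7 dBFS, so stage 2 doesn't engage; output -20.7 dBFS.
Stage 3: -20.7 dBFS ≤ -12 dBFS, so stage 3 doesn't engage; output -20.7 dBFS.

-20.7 dBFS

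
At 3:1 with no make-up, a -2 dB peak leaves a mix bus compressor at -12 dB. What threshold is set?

-17 dB

Let T be the threshold. Output overshoot = (input overshoot)/R, so -12 − T = (-2 − T)/3.
3·(-12 − T) = -2 − T → 2·T = -36 − (-2) = -34.
T = -34/2 = -17 dB.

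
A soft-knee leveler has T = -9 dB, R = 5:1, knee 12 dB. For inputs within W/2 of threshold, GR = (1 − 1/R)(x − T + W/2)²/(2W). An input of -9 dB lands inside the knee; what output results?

-10.2 dB

x − T + W/2 = -9 − (-9) + 6 = 6.
GR = (1 − 1/5) × 6² / 24 = 0.8 × 36 / 24 = 1.2 dB.
Output = -9 − 1.2 = -10.2 dB.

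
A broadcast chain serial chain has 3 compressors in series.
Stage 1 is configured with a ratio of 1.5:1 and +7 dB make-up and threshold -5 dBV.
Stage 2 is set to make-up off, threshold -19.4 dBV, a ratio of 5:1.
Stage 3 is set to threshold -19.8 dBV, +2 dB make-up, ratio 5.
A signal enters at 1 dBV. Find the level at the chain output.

-16.704 dBV

Stage 1: 1 dBV is 6 dB over -5 dBV; at 1.5:1 that becomes 4 dB over, giving -1 dBV; +7 dB make-up → 6 dBV.
Stage 2: overshoot 25.4 dB → 25.4/5 = 5.08 dB → -14.32 dBV.
Stage 3: 5.48 dB above -19.8 dBV, reduced 5:1 to 1.096 dB above → -18.704 dBV; +2 dB make-up → -16.704 dBV.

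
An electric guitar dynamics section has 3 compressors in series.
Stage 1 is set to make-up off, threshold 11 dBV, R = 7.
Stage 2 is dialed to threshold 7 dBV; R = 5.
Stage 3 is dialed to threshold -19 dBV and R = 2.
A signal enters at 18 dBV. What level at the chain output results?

-5.5 dBV

Stage 1: 7 dB above 11 dBV, reduced 7:1 to 1 dB above → 12 dBV.
Stage 2: 12 dBV is 5 dB over 7 dBV; at 5:1 that becomes 1 dB over, giving 8 dBV.
Stage 3: 8 dBV is 27 dB over -19 dBV; at 2:1 that becomes 13.5 dB over, giving -5.5 dBV.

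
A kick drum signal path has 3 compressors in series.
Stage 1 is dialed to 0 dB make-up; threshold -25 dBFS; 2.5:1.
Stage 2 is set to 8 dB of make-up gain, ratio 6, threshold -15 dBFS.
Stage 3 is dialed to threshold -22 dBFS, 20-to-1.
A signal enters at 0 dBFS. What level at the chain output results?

Stage 1: 0 dBFS is 25 dB over -25 dBFS; at 2.5:1 that becomes 10 dB over, giving -15 dBFS.
Stage 2: below threshold (-15 ≤ -15); passes unchanged; make-up brings it to -7 dBFS.
Stage 3: 15 dB above -22 dBFS, reduced 20:1 to 0.75 dB above → -21.25 dBFS.

-21.25 dBFS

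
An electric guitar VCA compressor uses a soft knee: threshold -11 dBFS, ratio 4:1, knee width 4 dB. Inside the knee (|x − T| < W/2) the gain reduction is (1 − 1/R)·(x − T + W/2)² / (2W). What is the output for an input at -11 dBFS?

-11.375 dBFS

x − T + W/2 = -11 − (-11) + 2 = 2.
GR = (1 − 1/4) × 2² / 8 = 0.75 × 4 / 8 = 0.375 dB.
Output = -11 − 0.375 = -11.375 dBFS.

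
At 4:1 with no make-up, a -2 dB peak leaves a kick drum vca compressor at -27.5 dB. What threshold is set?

-36 dB

Gain reduction = -2 − (-27.5) = 25.5 dB; output overshoot = GR / (R − 1) = 25.5 / 3 = 8.5 dB.
Threshold = output − output overshoot = -27.5 − 8.5 = -36 dB.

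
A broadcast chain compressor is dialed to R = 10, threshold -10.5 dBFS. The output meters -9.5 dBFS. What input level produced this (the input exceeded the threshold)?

-0.5 dBFS

The compressed level sits -9.5 − (-10.5) = 1 dB over threshold.
Undo the ratio: input overshoot = 1 × 10 = 10 dB, giving input = -0.5 dBFS.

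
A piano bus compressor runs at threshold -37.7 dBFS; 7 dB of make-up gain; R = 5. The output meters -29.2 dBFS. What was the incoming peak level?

Stripping the +7 dB make-up gives -36.2 dBFS at the gain stage.
That's 1.5 dB above the -37.7 dBFS threshold.
Undo the ratio: input overshoot = 1.5 × 5 = 7.5 dB, giving input = -30.2 dBFS.

-30.2 dBFS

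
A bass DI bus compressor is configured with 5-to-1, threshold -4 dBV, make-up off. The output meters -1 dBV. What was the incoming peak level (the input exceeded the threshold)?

The compressed level sits -1 − (-4) = 3 dB over threshold.
Undo the ratio: input overshoot = 3 × 5 = 15 dB, giving input = 11 dBV.

11 dBV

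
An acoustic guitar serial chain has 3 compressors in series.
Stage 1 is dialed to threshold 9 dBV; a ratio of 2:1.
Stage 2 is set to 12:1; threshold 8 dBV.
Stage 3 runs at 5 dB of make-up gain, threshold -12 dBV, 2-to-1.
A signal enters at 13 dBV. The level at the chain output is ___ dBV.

Stage 1: 4 dB above 9 dBV, reduced 2:1 to 2 dB above → 11 dBV.
Stage 2: 11 dBV is 3 dB over 8 dBV; at 12:1 that becomes 0.25 dB over, giving 8.25 dBV.
Stage 3: overshoot 20.25 dB → 20.25/2 = 10.125 dB → -1.875 dBV; +5 dB make-up → 3.125 dBV.

3.125 dBV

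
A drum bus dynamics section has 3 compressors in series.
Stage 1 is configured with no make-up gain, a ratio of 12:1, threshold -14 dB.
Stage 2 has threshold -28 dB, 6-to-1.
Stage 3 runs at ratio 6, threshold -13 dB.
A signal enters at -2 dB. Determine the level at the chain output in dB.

Stage 1: 12 dB above -14 dB, reduced 12:1 to 1 dB above → -13 dB.
Stage 2: -13 dB is 15 dB over -28 dB; at 6:1 that becomes 2.5 dB over, giving -25.5 dB.
Stage 3: -25.5 dB ≤ -13 dB, so stage 3 doesn't engage; output -25.5 dB.

-25.5 dB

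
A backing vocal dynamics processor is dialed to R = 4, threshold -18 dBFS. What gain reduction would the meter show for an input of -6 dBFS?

9 dB

Overshoot = -6 − (-18) = 12 dB.
After 4:1 compression the overshoot becomes 12/4 = 3 dB.
So the signal is attenuated by 12 − 3 = 9 dB.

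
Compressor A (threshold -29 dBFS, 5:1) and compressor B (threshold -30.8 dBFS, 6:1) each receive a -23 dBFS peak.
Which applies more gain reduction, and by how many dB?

B, by 1.7 dB

A: overshoot 6 dB → output overshoot 1.2 dB → GR 4.8 dB.
B: overshoot 7.8 dB → output overshoot 1.3 dB → GR 6.5 dB.
B applies 1.7 dB more gain reduction.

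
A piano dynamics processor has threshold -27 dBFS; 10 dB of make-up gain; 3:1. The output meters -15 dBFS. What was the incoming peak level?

Stripping the +10 dB make-up gives -25 dBFS at the gain stage.
That's 2 dB above the -27 dBFS threshold.
Before 3:1 compression the overshoot was 2 × 3 = 6 dB, so input = -27 + 6 = -21 dBFS.

-21 dBFS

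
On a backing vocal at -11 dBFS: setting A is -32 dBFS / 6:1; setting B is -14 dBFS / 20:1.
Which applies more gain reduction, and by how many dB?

A, by 14.65 dB

A: overshoot 21 dB → output overshoot 3.5 dB → GR 17.5 dB.
B: overshoot 3 dB → output overshoot 0.15 dB → GR 2.85 dB.
A applies 14.65 dB more gain reduction.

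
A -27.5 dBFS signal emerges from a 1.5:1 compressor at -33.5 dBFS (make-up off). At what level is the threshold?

-45.5 dBFS

Let T be the threshold. Output overshoot = (input overshoot)/R, so -33.5 − T = (-27.5 − T)/1.5.
1.5·(-33.5 − T) = -27.5 − T → 0.5·T = -50.25 − (-27.5) = -22.75.
T = -22.75/0.5 = -45.5 dBFS.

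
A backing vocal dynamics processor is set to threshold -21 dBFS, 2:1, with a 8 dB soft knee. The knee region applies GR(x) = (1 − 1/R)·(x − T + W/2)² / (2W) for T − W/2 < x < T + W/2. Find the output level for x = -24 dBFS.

-24.03125 dBFS

x − T + W/2 = -24 − (-21) + 4 = 1.
GR = (1 − 1/2) × 1² / 16 = 0.5 × 1 / 16 = 0.03125 dB.
Output = -24 − 0.03125 = -24.03125 dBFS.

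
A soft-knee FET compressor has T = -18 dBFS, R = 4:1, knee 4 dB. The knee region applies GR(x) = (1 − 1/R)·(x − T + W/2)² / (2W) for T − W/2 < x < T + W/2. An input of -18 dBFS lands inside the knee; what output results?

x − T + W/2 = -18 − (-18) + 2 = 2.
GR = (1 − 1/4) × 2² / 8 = 0.75 × 4 / 8 = 0.375 dB.
Output = -18 − 0.375 = -18.375 dBFS.

-18.375 dBFS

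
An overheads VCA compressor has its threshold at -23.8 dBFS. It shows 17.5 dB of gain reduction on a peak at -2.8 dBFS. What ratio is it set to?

Input overshoot = -2.8 − (-23.8) = 21 dB.
Output overshoot = 21 − 17.5 = 3.5 dB.
Ratio = input overshoot / output overshoot = 21 / 3.5 = 6.

6:1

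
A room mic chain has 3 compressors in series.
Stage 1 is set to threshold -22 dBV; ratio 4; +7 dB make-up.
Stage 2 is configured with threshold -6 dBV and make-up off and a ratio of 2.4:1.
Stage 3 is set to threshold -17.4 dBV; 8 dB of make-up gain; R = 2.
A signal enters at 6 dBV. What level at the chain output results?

Stage 1: overshoot 28 dB → 28/4 = 7 dB → -15 dBV; +7 dB make-up → -8 dBV.
Stage 2: below threshold (-8 ≤ -6); passes unchanged; output -8 dBV.
Stage 3: overshoot 9.4 dB → 9.4/2 = 4.7 dB → -12.7 dBV; +8 dB make-up → -4.7 dBV.

-4.7 dBV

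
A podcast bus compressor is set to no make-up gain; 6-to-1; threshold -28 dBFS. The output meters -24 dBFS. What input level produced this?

-4 dBFS

Post-compression overshoot = -24 − (-28) = 4 dB.
Input overshoot = R × output overshoot = 24 dB → input = -28 + 24 = -4 dBFS.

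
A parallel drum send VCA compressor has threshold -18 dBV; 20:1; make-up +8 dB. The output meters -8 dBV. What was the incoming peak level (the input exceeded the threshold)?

Stripping the +8 dB make-up gives -16 dBV at the gain stage.
Post-compression overshoot = -16 − (-18) = 2 dB.
Input overshoot = R × output overshoot = 40 dB → input = -18 + 40 = 22 dBV.

22 dBV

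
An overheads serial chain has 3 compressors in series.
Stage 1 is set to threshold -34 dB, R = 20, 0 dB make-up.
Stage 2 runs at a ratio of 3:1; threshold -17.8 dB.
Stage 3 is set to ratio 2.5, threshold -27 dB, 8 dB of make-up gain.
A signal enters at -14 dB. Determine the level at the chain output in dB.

Stage 1: 20 dB above -34 dB, reduced 20:1 to 1 dB above → -33 dB.
Stage 2: -33 dB is at or below the -17.8 dB threshold — no compression; output -33 dB.
Stage 3: -33 dB is at or below the -27 dB threshold — no compression; make-up brings it to -25 dB.

-25 dB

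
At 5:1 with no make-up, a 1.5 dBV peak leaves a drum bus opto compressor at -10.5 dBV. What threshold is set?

Input is 15 dB above T (since output overshoot × R = input overshoot: (-10.5 − T)·5 = 1.5 − T gives T = -13.5 dBV).
Check: -13.5 + (1.5 − (-13.5))/5 = -13.5 + 3 = -10.5 dBV. ✓

-13.5 dBV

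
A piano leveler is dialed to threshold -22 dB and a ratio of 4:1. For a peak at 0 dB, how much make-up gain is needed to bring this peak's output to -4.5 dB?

12 dB

Overshoot 22 dB → 22/4 = 5.5 dB after compression, so the compressed level is -22 + 5.5 = -16.5 dB.
Make-up = target − compressed = -4.5 − (-16.5) = 12 dB.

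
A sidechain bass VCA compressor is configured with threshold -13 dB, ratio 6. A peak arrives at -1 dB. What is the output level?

-1 dB sits 12 dB over threshold.
6:1 compression reduces that to 12/6 = 2 dB over.
Output = -13 + 2 = -11 dB.

-11 dB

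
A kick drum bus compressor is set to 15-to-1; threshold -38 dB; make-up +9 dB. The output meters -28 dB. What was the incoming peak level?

-23 dB

Before make-up, the level was -28 − 9 = -37 dB.
The compressed level sits -37 − (-38) = 1 dB over threshold.
Input overshoot = R × output overshoot = 15 dB → input = -38 + 15 = -23 dB.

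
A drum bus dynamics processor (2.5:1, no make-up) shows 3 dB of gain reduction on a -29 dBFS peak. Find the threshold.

-34 dBFS

Input is 5 dB above T (since output overshoot × R = input overshoot: (-32 − T)·2.5 = -29 − T gives T = -34 dBFS).
Check: -34 + (-29 − (-34))/2.5 = -34 + 2 = -32 dBFS. ✓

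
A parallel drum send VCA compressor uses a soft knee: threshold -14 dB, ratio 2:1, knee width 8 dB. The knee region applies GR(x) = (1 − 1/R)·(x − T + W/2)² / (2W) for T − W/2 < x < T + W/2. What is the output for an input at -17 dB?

x − T + W/2 = -17 − (-14) + 4 = 1.
GR = (1 − 1/2) × 1² / 16 = 0.5 × 1 / 16 = 0.03125 dB.
Output = -17 − 0.03125 = -17.03125 dB.

-17.03125 dB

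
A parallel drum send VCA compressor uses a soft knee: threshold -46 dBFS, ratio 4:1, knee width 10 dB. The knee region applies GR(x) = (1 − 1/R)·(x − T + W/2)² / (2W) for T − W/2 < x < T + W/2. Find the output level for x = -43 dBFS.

-45.4 dBFS

x − T + W/2 = -43 − (-46) + 5 = 8.
GR = (1 − 1/4) × 8² / 20 = 0.75 × 64 / 20 = 2.4 dB.
Output = -43 − 2.4 = -45.4 dBFS.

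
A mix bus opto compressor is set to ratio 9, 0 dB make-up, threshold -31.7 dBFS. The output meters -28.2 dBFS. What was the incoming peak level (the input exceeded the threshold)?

The compressed level sits -28.2 − (-31.7) = 3.5 dB over threshold.
Before 9:1 compression the overshoot was 3.5 × 9 = 31.5 dB, so input = -31.7 + 31.5 = -0.2 dBFS.

-0.2 dBFS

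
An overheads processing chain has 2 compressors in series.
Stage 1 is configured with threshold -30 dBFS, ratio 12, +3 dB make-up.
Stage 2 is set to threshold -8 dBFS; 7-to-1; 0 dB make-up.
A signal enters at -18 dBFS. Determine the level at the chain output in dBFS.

Stage 1: 12 dB above -30 dBFS, reduced 12:1 to 1 dB above → -29 dBFS; +3 dB make-up → -26 dBFS.
Stage 2: -26 dBFS ≤ -8 dBFS, so stage 2 doesn't engage; output -26 dBFS.

-26 dBFS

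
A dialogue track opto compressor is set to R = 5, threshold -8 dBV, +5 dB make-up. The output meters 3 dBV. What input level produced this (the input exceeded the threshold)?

22 dBV

Before make-up, the level was 3 − 5 = -2 dBV.
That's 6 dB above the -8 dBV threshold.
Before 5:1 compression the overshoot was 6 × 5 = 30 dB, so input = -8 + 30 = 22 dBV.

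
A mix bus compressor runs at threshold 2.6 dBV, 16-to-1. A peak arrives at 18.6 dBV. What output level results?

The input is 16 dB above the 2.6 dBV threshold.
16:1 compression reduces that to 16/16 = 1 dB over.
So the level is 2.6 + 1 = 3.6 dBV.

3.6 dBV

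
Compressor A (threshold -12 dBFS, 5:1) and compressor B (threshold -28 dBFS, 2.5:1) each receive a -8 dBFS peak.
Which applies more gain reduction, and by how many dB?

B, by 8.8 dB

A: overshoot 4 dB → output overshoot 0.8 dB → GR 3.2 dB.
B: overshoot 20 dB → output overshoot 8 dB → GR 12 dB.
B applies 8.8 dB more gain reduction.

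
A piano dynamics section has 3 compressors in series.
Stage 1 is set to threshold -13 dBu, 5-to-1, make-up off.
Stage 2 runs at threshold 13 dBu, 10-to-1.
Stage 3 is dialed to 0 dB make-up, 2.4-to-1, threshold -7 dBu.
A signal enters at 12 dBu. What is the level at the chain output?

-8 dBu

Stage 1: 12 dBu is 25 dB over -13 dBu; at 5:1 that becomes 5 dB over, giving -8 dBu.
Stage 2: -8 dBu ≤ 13 dBu, so stage 2 doesn't engage; output -8 dBu.
Stage 3: below threshold (-8 ≤ -7); passes unchanged; output -8 dBu.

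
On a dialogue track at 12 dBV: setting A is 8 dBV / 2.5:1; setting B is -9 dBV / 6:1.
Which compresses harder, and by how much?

A: 4 dB over, compressed to 1.6 dB over, so 2.4 dB of GR.
B: 21 dB over, compressed to 3.5 dB over, so 17.5 dB of GR.
Difference: 15.1 dB in favour of B.

B, by 15.1 dB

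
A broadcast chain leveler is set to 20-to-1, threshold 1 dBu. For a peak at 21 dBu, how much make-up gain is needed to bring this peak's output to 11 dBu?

Without make-up, output = threshold + overshoot/20 = 1 + 1 = 2 dBu.
Gap to target: 9 dB.

9 dB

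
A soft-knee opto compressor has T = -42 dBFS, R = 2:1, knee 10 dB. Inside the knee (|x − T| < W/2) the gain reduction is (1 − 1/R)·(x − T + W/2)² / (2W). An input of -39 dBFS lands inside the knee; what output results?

-40.6 dBFS

x − T + W/2 = -39 − (-42) + 5 = 8.
GR = (1 − 1/2) × 8² / 20 = 0.5 × 64 / 20 = 1.6 dB.
Output = -39 − 1.6 = -40.6 dBFS.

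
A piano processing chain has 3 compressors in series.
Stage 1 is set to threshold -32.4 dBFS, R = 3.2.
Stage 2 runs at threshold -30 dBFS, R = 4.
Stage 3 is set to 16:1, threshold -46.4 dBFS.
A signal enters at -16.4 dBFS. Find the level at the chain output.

-45.334375 dBFS

Stage 1: -16.4 dBFS is 16 dB over -32.4 dBFS; at 3.2:1 that becomes 5 dB over, giving -27.4 dBFS.
Stage 2: 2.6 dB above -30 dBFS, reduced 4:1 to 0.65 dB above → -29.35 dBFS.
Stage 3: -29.35 dBFS is 17.05 dB over -46.4 dBFS; at 16:1 that becomes 1.065625 dB over, giving -45.334375 dBFS.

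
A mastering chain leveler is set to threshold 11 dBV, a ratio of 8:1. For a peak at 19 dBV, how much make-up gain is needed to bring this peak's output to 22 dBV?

10 dB

Without make-up, output = threshold + overshoot/8 = 11 + 1 = 12 dBV.
Gap to target: 10 dB.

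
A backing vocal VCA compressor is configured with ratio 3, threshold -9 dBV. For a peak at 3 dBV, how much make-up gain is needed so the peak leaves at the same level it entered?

Overshoot 12 dB → 12/3 = 4 dB after compression, so the compressed level is -9 + 4 = -5 dBV.
Make-up = target − compressed = 3 − (-5) = 8 dB.

8 dB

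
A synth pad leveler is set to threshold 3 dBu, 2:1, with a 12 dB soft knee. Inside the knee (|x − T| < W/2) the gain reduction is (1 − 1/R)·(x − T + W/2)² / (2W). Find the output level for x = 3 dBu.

2.25 dBu

x − T + W/2 = 3 − 3 + 6 = 6.
GR = (1 − 1/2) × 6² / 24 = 0.5 × 36 / 24 = 0.75 dB.
Output = 3 − 0.75 = 2.25 dBu.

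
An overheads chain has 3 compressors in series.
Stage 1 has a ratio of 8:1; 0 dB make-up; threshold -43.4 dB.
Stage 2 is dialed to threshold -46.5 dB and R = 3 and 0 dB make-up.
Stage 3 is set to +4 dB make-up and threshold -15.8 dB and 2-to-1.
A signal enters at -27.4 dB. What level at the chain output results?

-40.8 dB

Stage 1: overshoot 16 dB → 16/8 = 2 dB → -41.4 dB.
Stage 2: 5.1 dB above -46.5 dB, reduced 3:1 to 1.7 dB above → -44.8 dB.
Stage 3: -44.8 dB is at or below the -15.8 dB threshold — no compression; make-up brings it to -40.8 dB.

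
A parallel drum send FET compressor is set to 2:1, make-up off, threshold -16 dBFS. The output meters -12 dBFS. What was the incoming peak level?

-8 dBFS

Post-compression overshoot = -12 − (-16) = 4 dB.
Undo the ratio: input overshoot = 4 × 2 = 8 dB, giving input = -8 dBFS.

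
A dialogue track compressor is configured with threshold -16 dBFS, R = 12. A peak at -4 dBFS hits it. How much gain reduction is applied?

11 dB

The signal is 12 dB above threshold.
After 12:1 compression the overshoot becomes 12/12 = 1 dB.
Gain reduction = 12 − 1 = 11 dB.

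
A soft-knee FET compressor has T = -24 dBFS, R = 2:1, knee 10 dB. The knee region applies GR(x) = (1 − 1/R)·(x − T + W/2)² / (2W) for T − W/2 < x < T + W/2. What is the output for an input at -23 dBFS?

x − T + W/2 = -23 − (-24) + 5 = 6.
GR = (1 − 1/2) × 6² / 20 = 0.5 × 36 / 20 = 0.9 dB.
Output = -23 − 0.9 = -23.9 dBFS.

-23.9 dBFS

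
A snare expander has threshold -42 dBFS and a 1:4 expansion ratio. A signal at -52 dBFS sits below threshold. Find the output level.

-82 dBFS

The input is 10 dB below the -42 dBFS threshold.
A 1:4 expander multiplies undershoot by 4: 10 × 4 = 40 dB below threshold.
Output = -42 − 40 = -82 dBFS.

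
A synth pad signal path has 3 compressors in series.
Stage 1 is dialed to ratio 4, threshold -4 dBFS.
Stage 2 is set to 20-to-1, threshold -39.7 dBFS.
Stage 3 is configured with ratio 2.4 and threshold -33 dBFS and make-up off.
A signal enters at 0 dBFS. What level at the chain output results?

-37.865 dBFS

Stage 1: 4 dB above -4 dBFS, reduced 4:1 to 1 dB above → -3 dBFS.
Stage 2: overshoot 36.7 dB → 36.7/20 = 1.835 dB → -37.865 dBFS.
Stage 3: -37.865 dBFS is at or below the -33 dBFS threshold — no compression; output -37.865 dBFS.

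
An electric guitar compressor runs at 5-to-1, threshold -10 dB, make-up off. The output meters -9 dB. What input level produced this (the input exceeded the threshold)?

-5 dB

The compressed level sits -9 − (-10) = 1 dB over threshold.
Undo the ratio: input overshoot = 1 × 5 = 5 dB, giving input = -5 dB.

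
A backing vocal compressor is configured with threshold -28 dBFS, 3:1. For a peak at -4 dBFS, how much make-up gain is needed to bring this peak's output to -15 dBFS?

The peak compresses to -28 + 24/3 = -20 dBFS.
To reach -15 dBFS requires -15 − (-20) = 5 dB of make-up.

5 dB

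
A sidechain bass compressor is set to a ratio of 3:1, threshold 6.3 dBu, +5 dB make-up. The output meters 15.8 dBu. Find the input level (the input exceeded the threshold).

19.8 dBu

Before make-up, the level was 15.8 − 5 = 10.8 dBu.
That's 4.5 dB above the 6.3 dBu threshold.
Before 3:1 compression the overshoot was 4.5 × 3 = 13.5 dB, so input = 6.3 + 13.5 = 19.8 dBu.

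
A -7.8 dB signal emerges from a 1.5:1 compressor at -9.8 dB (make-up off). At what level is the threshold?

Gain reduction = -7.8 − (-9.8) = 2 dB; output overshoot = GR / (R − 1) = 2 / 0.5 = 4 dB.
Threshold = output − output overshoot = -9.8 − 4 = -13.8 dB.

-13.8 dB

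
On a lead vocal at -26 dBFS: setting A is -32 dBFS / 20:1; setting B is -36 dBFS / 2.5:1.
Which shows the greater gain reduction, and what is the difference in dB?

B, by 0.3 dB

A: GR = 6 − 6/20 = 5.7 dB.
B: GR = 10 − 10/2.5 = 6 dB.
Difference: 0.3 dB in favour of B.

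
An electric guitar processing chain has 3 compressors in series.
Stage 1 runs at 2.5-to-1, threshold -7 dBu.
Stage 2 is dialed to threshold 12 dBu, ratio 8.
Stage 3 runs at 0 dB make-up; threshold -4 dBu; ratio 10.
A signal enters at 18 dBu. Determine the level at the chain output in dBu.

-3.3 dBu

Stage 1: 25 dB above -7 dBu, reduced 2.5:1 to 10 dB above → 3 dBu.
Stage 2: 3 dBu is at or below the 12 dBu threshold — no compression; output 3 dBu.
Stage 3: overshoot 7 dB → 7/10 = 0.7 dB → -3.3 dBu.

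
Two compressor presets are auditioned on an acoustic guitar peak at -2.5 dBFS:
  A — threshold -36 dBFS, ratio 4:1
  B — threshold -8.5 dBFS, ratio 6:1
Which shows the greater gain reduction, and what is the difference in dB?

A, by 20.125 dB

A: GR = 33.5 − 33.5/4 = 25.125 dB.
B: GR = 6 − 6/6 = 5 dB.
A reduces 20.125 dB more.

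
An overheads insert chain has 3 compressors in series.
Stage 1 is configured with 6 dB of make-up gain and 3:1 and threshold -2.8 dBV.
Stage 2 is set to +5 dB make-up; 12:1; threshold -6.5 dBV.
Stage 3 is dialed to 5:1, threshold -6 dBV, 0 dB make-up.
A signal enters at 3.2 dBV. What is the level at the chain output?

Stage 1: 6 dB above -2.8 dBV, reduced 3:1 to 2 dB above → -0.8 dBV; +6 dB make-up → 5.2 dBV.
Stage 2: overshoot 11.7 dB → 11.7/12 = 0.975 dB → -5.525 dBV; +5 dB make-up → -0.525 dBV.
Stage 3: -0.525 dBV is 5.475 dB over -6 dBV; at 5:1 that becomes 1.095 dB over, giving -4.905 dBV.

-4.905 dBV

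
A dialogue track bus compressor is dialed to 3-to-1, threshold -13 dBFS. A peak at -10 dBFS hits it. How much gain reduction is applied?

2 dB

The signal is 3 dB above threshold.
A 3:1 ratio leaves 1 dB of that excess.
GR = overshoot in − overshoot out = 3 − 1 = 2 dB.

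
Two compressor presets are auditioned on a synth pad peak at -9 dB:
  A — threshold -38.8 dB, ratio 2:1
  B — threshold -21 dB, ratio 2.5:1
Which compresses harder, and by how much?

A, by 7.7 dB

A: GR = 29.8 − 29.8/2 = 14.9 dB.
B: GR = 12 − 12/2.5 = 7.2 dB.
A applies 7.7 dB more gain reduction.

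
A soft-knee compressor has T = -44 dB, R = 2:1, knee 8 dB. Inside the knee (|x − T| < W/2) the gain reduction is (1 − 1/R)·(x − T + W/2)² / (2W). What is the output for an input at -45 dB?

-45.28125 dB

x − T + W/2 = -45 − (-44) + 4 = 3.
GR = (1 − 1/2) × 3² / 16 = 0.5 × 9 / 16 = 0.28125 dB.
Output = -45 − 0.28125 = -45.28125 dB.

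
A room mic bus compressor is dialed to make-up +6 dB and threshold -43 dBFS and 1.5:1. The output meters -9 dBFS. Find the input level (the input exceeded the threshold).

Stripping the +6 dB make-up gives -15 dBFS at the gain stage.
That's 28 dB above the -43 dBFS threshold.
Undo the ratio: input overshoot = 28 × 1.5 = 42 dB, giving input = -1 dBFS.

-1 dBFS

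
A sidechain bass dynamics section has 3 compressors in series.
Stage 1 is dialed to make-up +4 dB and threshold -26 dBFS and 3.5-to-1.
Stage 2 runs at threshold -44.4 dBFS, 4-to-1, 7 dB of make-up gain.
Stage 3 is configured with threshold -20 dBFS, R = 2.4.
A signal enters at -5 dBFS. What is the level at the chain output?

Stage 1: 21 dB above -26 dBFS, reduced 3.5:1 to 6 dB above → -20 dBFS; +4 dB make-up → -16 dBFS.
Stage 2: -16 dBFS is 28.4 dB over -44.4 dBFS; at 4:1 that becomes 7.1 dB over, giving -37.3 dBFS; +7 dB make-up → -30.3 dBFS.
Stage 3: -30.3 dBFS ≤ -20 dBFS, so stage 3 doesn't engage; output -30.3 dBFS.

-30.3 dBFS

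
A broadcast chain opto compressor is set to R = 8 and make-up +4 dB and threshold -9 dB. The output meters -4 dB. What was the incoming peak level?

Before make-up, the level was -4 − 4 = -8 dB.
The compressed level sits -8 − (-9) = 1 dB over threshold.
Undo the ratio: input overshoot = 1 × 8 = 8 dB, giving input = -1 dB.

-1 dB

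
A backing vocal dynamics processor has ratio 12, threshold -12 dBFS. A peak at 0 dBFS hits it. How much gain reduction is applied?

11 dB

The signal is 12 dB above threshold.
At 12:1, output sits 12/12 = 1 dB above threshold.
GR = overshoot in − overshoot out = 12 − 1 = 11 dB.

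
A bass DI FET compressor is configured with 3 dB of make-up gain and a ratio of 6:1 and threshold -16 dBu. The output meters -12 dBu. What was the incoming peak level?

Stripping the +3 dB make-up gives -15 dBu at the gain stage.
Post-compression overshoot = -15 − (-16) = 1 dB.
Input overshoot = R × output overshoot = 6 dB → input = -16 + 6 = -10 dBu.

-10 dBu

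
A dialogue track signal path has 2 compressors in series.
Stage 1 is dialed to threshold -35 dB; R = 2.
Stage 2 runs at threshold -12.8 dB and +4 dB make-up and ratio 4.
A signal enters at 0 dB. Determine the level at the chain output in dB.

Stage 1: 35 dB above -35 dB, reduced 2:1 to 17.5 dB above → -17.5 dB.
Stage 2: -17.5 dB ≤ -12.8 dB, so stage 2 doesn't engage; make-up brings it to -13.5 dB.

-13.5 dB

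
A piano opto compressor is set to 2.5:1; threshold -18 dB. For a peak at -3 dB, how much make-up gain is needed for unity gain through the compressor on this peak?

Overshoot 15 dB → 15/2.5 = 6 dB after compression, so the compressed level is -18 + 6 = -12 dB.
Make-up = target − compressed = -3 − (-12) = 9 dB.

9 dB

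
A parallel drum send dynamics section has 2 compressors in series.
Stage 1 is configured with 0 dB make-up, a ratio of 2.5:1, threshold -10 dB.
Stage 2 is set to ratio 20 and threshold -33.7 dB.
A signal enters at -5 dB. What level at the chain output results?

Stage 1: 5 dB above -10 dB, reduced 2.5:1 to 2 dB above → -8 dB.
Stage 2: -8 dB is 25.7 dB over -33.7 dB; at 20:1 that becomes 1.285 dB over, giving -32.415 dB.

-32.415 dB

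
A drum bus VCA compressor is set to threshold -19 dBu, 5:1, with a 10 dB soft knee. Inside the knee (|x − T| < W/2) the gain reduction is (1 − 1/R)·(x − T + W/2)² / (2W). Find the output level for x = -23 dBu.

x − T + W/2 = -23 − (-19) + 5 = 1.
GR = (1 − 1/5) × 1² / 20 = 0.8 × 1 / 20 = 0.04 dB.
Output = -23 − 0.04 = -23.04 dBu.

-23.04 dBu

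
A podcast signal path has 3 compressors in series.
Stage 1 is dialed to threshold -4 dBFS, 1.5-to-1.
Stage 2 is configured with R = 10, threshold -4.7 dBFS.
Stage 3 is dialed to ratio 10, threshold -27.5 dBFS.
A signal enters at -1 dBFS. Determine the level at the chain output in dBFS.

Stage 1: -1 dBFS is 3 dB over -4 dBFS; at 1.5:1 that becomes 2 dB over, giving -2 dBFS.
Stage 2: 2.7 dB above -4.7 dBFS, reduced 10:1 to 0.27 dB above → -4.43 dBFS.
Stage 3: 23.07 dB above -27.5 dBFS, reduced 10:1 to 2.307 dB above → -25.193 dBFS.

-25.193 dBFS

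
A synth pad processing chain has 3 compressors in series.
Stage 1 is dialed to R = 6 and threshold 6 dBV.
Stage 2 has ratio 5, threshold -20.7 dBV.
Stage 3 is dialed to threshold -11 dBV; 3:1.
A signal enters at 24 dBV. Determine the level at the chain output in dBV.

-14.76 dBV

Stage 1: 18 dB above 6 dBV, reduced 6:1 to 3 dB above → 9 dBV.
Stage 2: overshoot 29.7 dB → 29.7/5 = 5.94 dB → -14.76 dBV.
Stage 3: -14.76 dBV is at or below the -11 dBV threshold — no compression; output -14.76 dBV.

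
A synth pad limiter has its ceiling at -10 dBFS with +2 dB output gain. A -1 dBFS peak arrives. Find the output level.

-8 dBFS

At ∞:1, everything above -10 dBFS is held at the ceiling.
Output gain then adds 2 dB: -10 + 2 = -8 dBFS.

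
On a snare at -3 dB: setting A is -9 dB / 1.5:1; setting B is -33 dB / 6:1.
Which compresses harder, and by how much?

B, by 23 dB

A: GR = 6 − 6/1.5 = 2 dB.
B: GR = 30 − 30/6 = 25 dB.
B reduces 23 dB more.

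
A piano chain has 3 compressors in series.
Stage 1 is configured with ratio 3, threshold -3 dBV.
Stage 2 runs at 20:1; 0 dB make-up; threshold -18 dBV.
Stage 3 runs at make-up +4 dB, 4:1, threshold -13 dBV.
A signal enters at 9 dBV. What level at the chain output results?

-13.05 dBV

Stage 1: 12 dB above -3 dBV, reduced 3:1 to 4 dB above → 1 dBV.
Stage 2: 1 dBV is 19 dB over -18 dBV; at 20:1 that becomes 0.95 dB over, giving -17.05 dBV.
Stage 3: below threshold (-17.05 ≤ -13); passes unchanged; make-up brings it to -13.05 dBV.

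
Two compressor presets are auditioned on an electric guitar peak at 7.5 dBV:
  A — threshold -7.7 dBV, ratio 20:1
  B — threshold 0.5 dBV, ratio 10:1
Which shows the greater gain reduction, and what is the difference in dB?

A, by 8.14 dB

A: 15.2 dB over, compressed to 0.76 dB over, so 14.44 dB of GR.
B: 7 dB over, compressed to 0.7 dB over, so 6.3 dB of GR.
Difference: 8.14 dB in favour of A.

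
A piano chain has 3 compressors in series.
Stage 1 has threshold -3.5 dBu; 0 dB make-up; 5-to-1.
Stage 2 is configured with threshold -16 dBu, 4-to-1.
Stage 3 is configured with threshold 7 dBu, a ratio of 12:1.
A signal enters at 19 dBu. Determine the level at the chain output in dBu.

-11.75 dBu

Stage 1: 19 dBu is 22.5 dB over -3.5 dBu; at 5:1 that becomes 4.5 dB over, giving 1 dBu.
Stage 2: 1 dBu is 17 dB over -16 dBu; at 4:1 that becomes 4.25 dB over, giving -11.75 dBu.
Stage 3: -11.75 dBu is at or below the 7 dBu threshold — no compression; output -11.75 dBu.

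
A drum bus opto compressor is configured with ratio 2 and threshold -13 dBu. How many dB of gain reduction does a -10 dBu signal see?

1.5 dB

The signal is 3 dB above threshold.
After 2:1 compression the overshoot becomes 3/2 = 1.5 dB.
So the signal is attenuated by 3 − 1.5 = 1.5 dB.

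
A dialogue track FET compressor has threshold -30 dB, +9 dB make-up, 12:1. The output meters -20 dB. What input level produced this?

-18 dB

Stripping the +9 dB make-up gives -29 dB at the gain stage.
That's 1 dB above the -30 dB threshold.
Input overshoot = R × output overshoot = 12 dB → input = -30 + 12 = -18 dB.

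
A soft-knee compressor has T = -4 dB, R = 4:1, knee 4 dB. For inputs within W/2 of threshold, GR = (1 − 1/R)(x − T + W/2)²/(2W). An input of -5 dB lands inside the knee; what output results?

x − T + W/2 = -5 − (-4) + 2 = 1.
GR = (1 − 1/4) × 1² / 8 = 0.75 × 1 / 8 = 0.09375 dB.
Output = -5 − 0.09375 = -5.09375 dB.

-5.09375 dB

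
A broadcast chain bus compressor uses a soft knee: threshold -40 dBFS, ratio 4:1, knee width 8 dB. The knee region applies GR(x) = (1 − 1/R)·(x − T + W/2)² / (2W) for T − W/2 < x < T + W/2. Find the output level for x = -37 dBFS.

x − T + W/2 = -37 − (-40) + 4 = 7.
GR = (1 − 1/4) × 7² / 16 = 0.75 × 49 / 16 = 2.296875 dB.
Output = -37 − 2.296875 = -39.296875 dBFS.

-39.296875 dBFS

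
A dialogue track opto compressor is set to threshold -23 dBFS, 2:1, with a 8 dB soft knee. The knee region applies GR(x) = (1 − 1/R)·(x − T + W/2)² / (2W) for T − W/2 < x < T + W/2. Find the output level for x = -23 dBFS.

-23.5 dBFS

x − T + W/2 = -23 − (-23) + 4 = 4.
GR = (1 − 1/2) × 4² / 16 = 0.5 × 16 / 16 = 0.5 dB.
Output = -23 − 0.5 = -23.5 dBFS.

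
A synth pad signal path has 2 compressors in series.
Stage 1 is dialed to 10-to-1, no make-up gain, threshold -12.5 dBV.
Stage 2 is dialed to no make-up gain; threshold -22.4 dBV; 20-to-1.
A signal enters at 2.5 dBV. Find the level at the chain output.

Stage 1: 15 dB above -12.5 dBV, reduced 10:1 to 1.5 dB above → -11 dBV.
Stage 2: overshoot 11.4 dB → 11.4/20 = 0.57 dB → -21.83 dBV.

-21.83 dBV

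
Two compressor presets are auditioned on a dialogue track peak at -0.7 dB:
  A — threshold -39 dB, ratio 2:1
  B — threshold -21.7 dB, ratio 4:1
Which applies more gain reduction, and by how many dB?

A, by 3.4 dB

A: 38.3 dB over, compressed to 19.15 dB over, so 19.15 dB of GR.
B: 21 dB over, compressed to 5.25 dB over, so 15.75 dB of GR.
A reduces 3.4 dB more.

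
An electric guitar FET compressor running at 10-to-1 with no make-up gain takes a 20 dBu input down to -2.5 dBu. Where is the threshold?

Let T be the threshold. Output overshoot = (input overshoot)/R, so -2.5 − T = (20 − T)/10.
10·(-2.5 − T) = 20 − T → 9·T = -25 − 20 = -45.
T = -45/9 = -5 dBu.

-5 dBu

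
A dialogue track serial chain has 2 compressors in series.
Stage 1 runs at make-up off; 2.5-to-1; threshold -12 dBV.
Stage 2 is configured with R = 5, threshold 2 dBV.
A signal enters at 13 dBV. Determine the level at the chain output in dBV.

-2 dBV

Stage 1: overshoot 25 dB → 25/2.5 = 10 dB → -2 dBV.
Stage 2: -2 dBV ≤ 2 dBV, so stage 2 doesn't engage; output -2 dBV.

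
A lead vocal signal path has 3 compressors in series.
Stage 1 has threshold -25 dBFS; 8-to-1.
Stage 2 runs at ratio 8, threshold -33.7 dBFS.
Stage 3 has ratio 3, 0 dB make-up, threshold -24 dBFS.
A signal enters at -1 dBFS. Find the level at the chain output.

Stage 1: overshoot 24 dB → 24/8 = 3 dB → -22 dBFS.
Stage 2: -22 dBFS is 11.7 dB over -33.7 dBFS; at 8:1 that becomes 1.4625 dB over, giving -32.2375 dBFS.
Stage 3: -32.2375 dBFS ≤ -24 dBFS, so stage 3 doesn't engage; output -32.2375 dBFS.

-32.2375 dBFS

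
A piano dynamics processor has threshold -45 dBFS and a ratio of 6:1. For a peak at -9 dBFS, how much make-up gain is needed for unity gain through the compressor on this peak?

30 dB

The peak compresses to -45 + 36/6 = -39 dBFS.
To reach -9 dBFS requires -9 − (-39) = 30 dB of make-up.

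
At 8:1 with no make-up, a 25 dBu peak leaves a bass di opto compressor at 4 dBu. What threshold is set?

1 dBu

Let T be the threshold. Output overshoot = (input overshoot)/R, so 4 − T = (25 − T)/8.
8·(4 − T) = 25 − T → 7·T = 32 − 25 = 7.
T = 7/7 = 1 dBu.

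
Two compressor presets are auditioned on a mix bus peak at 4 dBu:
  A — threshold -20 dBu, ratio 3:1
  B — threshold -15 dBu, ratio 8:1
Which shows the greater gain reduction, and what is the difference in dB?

A: 24 dB over, compressed to 8 dB over, so 16 dB of GR.
B: 19 dB over, compressed to 2.375 dB over, so 16.625 dB of GR.
B applies 0.625 dB more gain reduction.

B, by 0.625 dB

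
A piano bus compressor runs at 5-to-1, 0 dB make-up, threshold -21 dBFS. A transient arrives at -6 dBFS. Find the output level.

-18 dBFS

Overshoot: -6 − (-21) = 15 dB.
At 5:1 the overshoot is divided by 5, leaving 3 dB above threshold.
So the level is -21 + 3 = -18 dBFS.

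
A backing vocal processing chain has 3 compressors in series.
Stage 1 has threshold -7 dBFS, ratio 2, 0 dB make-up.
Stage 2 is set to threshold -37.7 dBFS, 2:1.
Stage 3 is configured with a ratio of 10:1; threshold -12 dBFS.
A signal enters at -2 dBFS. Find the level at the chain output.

-21.1 dBFS

Stage 1: 5 dB above -7 dBFS, reduced 2:1 to 2.5 dB above → -4.5 dBFS.
Stage 2: overshoot 33.2 dB → 33.2/2 = 16.6 dB → -21.1 dBFS.
Stage 3: below threshold (-21.1 ≤ -12); passes unchanged; output -21.1 dBFS.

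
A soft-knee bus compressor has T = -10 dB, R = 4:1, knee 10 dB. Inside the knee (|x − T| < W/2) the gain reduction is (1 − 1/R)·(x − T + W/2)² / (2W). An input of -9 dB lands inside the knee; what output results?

x − T + W/2 = -9 − (-10) + 5 = 6.
GR = (1 − 1/4) × 6² / 20 = 0.75 × 36 / 20 = 1.35 dB.
Output = -9 − 1.35 = -10.35 dB.

-10.35 dB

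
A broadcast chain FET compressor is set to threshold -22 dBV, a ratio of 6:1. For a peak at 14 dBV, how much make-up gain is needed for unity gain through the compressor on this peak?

30 dB

The peak compresses to -22 + 36/6 = -16 dBV.
To reach 14 dBV requires 14 − (-16) = 30 dB of make-up.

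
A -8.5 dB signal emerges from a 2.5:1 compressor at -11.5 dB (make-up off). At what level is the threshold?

-13.5 dB

Let T be the threshold. Output overshoot = (input overshoot)/R, so -11.5 − T = (-8.5 − T)/2.5.
2.5·(-11.5 − T) = -8.5 − T → 1.5·T = -28.75 − (-8.5) = -20.25.
T = -20.25/1.5 = -13.5 dB.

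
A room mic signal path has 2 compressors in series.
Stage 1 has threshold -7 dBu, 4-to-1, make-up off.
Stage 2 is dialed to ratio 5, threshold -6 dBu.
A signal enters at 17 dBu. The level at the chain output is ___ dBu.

-5 dBu

Stage 1: 17 dBu is 24 dB over -7 dBu; at 4:1 that becomes 6 dB over, giving -1 dBu.
Stage 2: -1 dBu is 5 dB over -6 dBu; at 5:1 that becomes 1 dB over, giving -5 dBu.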